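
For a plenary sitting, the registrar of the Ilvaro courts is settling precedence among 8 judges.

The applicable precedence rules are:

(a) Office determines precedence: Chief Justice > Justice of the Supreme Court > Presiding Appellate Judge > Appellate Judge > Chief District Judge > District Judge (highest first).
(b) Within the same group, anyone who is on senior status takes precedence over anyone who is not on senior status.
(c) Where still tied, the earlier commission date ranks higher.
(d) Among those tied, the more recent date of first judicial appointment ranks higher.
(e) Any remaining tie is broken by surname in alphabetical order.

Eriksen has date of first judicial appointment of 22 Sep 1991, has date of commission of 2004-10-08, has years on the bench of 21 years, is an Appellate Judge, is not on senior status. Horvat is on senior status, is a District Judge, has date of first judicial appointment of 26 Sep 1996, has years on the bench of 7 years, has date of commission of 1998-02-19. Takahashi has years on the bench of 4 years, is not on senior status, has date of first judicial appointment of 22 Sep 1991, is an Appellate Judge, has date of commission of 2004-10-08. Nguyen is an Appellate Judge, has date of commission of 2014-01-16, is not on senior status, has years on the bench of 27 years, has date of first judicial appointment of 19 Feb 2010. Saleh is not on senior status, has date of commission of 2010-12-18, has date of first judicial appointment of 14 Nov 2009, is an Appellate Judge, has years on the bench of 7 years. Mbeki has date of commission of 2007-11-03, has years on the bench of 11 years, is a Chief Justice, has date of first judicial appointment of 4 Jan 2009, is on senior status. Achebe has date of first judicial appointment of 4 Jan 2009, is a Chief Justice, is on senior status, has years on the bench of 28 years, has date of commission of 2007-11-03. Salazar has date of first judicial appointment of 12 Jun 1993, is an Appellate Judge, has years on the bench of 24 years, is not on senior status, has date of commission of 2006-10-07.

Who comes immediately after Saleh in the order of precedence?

Nguyen

By office: Achebe and Mbeki (Chief Justice); then Eriksen, Takahashi, Salazar, Saleh and Nguyen (Appellate Judge); then Horvat (District Judge).
Achebe and Mbeki are each on senior status, so the next rule applies.
Achebe and Mbeki both have date of commission 2007-11-03, so the next rule applies.
Achebe and Mbeki both have date of first judicial appointment 4 Jan 2009, so the next rule applies.
Among Achebe and Mbeki, alphabetically by surname: Achebe before Mbeki.
Eriksen, Takahashi, Salazar, Saleh and Nguyen are each not on senior status, so the next rule applies.
Among Eriksen, Takahashi, Salazar, Saleh and Nguyen, by date of commission (earlier first): Eriksen and Takahashi (2004-10-08) before Salazar (2006-10-07) before Saleh (2010-12-18) before Nguyen (2014-01-16).
Eriksen and Takahashi both have date of first judicial appointment 22 Sep 1991, so the next rule applies.
Among Eriksen and Takahashi, alphabetically by surname: Eriksen before Takahashi.
Order: Achebe, Mbeki, Eriksen, Takahashi, Salazar, Saleh, Nguyen, Horvat.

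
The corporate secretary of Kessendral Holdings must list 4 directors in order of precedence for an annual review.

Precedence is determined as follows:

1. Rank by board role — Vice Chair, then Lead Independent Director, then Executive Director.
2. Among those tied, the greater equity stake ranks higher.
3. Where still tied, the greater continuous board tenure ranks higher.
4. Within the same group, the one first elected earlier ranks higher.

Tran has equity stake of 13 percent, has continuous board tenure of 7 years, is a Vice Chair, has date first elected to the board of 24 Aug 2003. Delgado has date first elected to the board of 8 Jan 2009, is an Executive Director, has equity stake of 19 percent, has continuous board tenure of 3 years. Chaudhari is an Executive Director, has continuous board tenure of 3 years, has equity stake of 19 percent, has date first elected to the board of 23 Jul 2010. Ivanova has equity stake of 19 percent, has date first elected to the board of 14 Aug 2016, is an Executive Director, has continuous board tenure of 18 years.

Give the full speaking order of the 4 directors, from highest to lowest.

Tran, Ivanova, Delgado, Chaudhari

By board role: Tran (Vice Chair); then Ivanova, Delgado and Chaudhari (Executive Director).
Ivanova, Delgado and Chaudhari all have equity stake 19 percent, so the next rule applies.
Among Ivanova, Delgado and Chaudhari, by continuous board tenure (higher first): Ivanova (18 years) before Delgado and Chaudhari (3 years).
Among Delgado and Chaudhari, by date first elected to the board (earlier first): Delgado (8 Jan 2009) before Chaudhari (23 Jul 2010).
Full order: Tran, Ivanova, Delgado, Chaudhari.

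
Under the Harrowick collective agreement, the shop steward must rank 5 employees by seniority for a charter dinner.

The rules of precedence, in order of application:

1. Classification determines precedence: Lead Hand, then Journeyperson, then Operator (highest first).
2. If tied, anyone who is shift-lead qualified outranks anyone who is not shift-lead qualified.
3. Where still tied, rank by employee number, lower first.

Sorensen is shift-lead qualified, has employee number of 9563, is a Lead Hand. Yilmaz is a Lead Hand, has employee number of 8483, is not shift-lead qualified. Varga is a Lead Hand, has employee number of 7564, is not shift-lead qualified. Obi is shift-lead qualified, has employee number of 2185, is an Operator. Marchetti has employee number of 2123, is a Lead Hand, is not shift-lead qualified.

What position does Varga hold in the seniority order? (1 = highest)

3

By classification: Sorensen, Marchetti, Varga and Yilmaz (Lead Hand); then Obi (Operator).
Among Sorensen, Marchetti, Varga and Yilmaz, shift-lead qualified before not shift-lead qualified: Sorensen (shift-lead qualified) before Marchetti, Varga and Yilmaz (not shift-lead qualified).
Among Marchetti, Varga and Yilmaz, by employee number (lower first): Marchetti (2123) before Varga (7564) before Yilmaz (8483).
Order: Sorensen, Marchetti, Varga, Yilmaz, Obi. So position 3.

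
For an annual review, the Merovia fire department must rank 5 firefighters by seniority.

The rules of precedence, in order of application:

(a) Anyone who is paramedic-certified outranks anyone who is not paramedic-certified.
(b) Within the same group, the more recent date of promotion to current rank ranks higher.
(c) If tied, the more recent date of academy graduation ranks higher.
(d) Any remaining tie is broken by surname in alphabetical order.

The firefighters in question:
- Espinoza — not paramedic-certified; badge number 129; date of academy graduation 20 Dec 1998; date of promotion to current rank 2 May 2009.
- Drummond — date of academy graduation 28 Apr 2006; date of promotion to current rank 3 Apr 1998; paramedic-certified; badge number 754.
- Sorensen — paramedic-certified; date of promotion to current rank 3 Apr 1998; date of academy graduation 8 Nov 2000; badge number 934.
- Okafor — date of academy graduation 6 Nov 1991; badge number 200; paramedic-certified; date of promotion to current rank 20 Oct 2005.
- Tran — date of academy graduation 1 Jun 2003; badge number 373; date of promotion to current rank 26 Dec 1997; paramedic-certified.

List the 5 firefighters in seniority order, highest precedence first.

By the first rule: Okafor, Drummond, Sorensen and Tran (each paramedic-certified); then Espinoza (not paramedic-certified).
Among Okafor, Drummond, Sorensen and Tran, by date of promotion to current rank (later first): Okafor (20 Oct 2005) before Drummond and Sorensen (3 Apr 1998) before Tran (26 Dec 1997).
Among Drummond and Sorensen, by date of academy graduation (later first): Drummond (28 Apr 2006) before Sorensen (8 Nov 2000).
Full order: Okafor, Drummond, Sorensen, Tran, Espinoza.

Okafor, Drummond, Sorensen, Tran, Espinoza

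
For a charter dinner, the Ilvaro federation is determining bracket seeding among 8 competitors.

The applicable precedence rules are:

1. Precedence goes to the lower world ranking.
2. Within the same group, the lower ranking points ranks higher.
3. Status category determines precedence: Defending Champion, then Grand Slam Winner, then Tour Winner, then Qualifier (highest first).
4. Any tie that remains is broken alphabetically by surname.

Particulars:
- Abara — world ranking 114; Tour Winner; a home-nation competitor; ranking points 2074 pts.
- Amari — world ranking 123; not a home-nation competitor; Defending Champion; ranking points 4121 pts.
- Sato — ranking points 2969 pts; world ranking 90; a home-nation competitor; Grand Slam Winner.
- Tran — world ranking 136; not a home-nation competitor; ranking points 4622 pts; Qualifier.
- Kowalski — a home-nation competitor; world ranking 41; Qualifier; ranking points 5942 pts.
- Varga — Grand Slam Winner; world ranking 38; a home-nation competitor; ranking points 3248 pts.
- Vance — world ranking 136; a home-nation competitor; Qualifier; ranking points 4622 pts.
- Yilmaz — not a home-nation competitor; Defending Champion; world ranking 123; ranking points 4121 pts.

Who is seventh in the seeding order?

By world ranking (lower first): Varga (38); then Kowalski (41); then Sato (90); then Abara (114); then Amari and Yilmaz (both 123); then Tran and Vance (both 136).
Amari and Yilmaz both have ranking points 4121 pts, so the next rule applies.
Amari and Yilmaz are each Defending Champion, so the next rule applies.
Among Amari and Yilmaz, alphabetically by surname: Amari before Yilmaz.
Tran and Vance both have ranking points 4622 pts, so the next rule applies.
Tran and Vance are each Qualifier, so the next rule applies.
Among Tran and Vance, alphabetically by surname: Tran before Vance.
Order: Varga, Kowalski, Sato, Abara, Amari, Yilmaz, Tran, Vance.

Tran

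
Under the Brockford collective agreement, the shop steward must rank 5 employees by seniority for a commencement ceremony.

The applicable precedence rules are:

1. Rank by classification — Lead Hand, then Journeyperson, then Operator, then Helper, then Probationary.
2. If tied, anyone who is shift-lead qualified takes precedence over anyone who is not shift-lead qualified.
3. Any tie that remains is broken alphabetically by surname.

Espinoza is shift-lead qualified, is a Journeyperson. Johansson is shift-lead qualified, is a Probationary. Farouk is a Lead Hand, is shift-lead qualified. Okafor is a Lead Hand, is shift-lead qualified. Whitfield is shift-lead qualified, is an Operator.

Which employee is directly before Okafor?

Farouk

By classification: Farouk and Okafor (Lead Hand); then Espinoza (Journeyperson); then Whitfield (Operator); then Johansson (Probationary).
Farouk and Okafor are each shift-lead qualified, so the next rule applies.
Among Farouk and Okafor, alphabetically by surname: Farouk before Okafor.
Order: Farouk, Okafor, Espinoza, Whitfield, Johansson.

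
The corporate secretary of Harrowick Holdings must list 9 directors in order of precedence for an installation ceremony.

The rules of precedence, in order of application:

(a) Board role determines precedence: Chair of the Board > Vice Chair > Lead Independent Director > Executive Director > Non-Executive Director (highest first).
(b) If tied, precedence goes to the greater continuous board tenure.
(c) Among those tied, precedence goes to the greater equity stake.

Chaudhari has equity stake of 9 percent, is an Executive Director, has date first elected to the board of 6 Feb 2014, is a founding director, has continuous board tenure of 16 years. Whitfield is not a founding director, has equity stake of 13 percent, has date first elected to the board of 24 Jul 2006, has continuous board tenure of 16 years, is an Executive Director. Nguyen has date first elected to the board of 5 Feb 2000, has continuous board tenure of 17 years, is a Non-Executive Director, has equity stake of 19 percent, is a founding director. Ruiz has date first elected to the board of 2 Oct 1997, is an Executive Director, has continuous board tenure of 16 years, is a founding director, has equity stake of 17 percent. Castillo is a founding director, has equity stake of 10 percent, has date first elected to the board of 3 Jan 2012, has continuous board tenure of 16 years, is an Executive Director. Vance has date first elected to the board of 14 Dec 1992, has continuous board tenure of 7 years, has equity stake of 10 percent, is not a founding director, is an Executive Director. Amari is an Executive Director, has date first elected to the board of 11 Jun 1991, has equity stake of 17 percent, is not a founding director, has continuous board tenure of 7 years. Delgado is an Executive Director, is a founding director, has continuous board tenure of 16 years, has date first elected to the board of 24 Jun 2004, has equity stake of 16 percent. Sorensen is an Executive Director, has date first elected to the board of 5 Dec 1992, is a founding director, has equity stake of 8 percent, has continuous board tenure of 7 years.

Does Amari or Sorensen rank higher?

Amari

By board role: Ruiz, Delgado, Whitfield, Castillo, Chaudhari, Amari, Vance and Sorensen (Executive Director); then Nguyen (Non-Executive Director).
Among Ruiz, Delgado, Whitfield, Castillo, Chaudhari, Amari, Vance and Sorensen, by continuous board tenure (higher first): Ruiz, Delgado, Whitfield, Castillo and Chaudhari (16 years) before Amari, Vance and Sorensen (7 years).
Among Ruiz, Delgado, Whitfield, Castillo and Chaudhari, by equity stake (higher first): Ruiz (17 percent) before Delgado (16 percent) before Whitfield (13 percent) before Castillo (10 percent) before Chaudhari (9 percent).
Among Amari, Vance and Sorensen, by equity stake (higher first): Amari (17 percent) before Vance (10 percent) before Sorensen (8 percent).
So Amari takes precedence.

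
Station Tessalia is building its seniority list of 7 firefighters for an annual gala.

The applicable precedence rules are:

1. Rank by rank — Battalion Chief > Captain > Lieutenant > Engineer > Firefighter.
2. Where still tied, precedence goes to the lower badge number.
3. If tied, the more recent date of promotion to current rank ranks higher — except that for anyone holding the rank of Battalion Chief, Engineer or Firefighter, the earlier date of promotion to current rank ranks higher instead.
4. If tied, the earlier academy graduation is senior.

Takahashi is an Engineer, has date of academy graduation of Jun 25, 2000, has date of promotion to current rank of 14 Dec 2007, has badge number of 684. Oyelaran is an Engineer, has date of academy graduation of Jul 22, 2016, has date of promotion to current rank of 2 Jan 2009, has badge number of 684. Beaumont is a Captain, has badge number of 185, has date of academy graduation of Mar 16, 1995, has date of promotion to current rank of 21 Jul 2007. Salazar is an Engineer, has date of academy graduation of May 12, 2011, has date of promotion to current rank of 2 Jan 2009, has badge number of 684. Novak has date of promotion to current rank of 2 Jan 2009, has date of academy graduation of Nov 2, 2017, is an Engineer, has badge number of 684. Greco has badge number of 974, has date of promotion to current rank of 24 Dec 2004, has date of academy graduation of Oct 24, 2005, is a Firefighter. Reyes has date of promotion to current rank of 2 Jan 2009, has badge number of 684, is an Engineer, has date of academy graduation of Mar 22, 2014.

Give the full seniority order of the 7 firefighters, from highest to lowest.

Beaumont, Takahashi, Salazar, Reyes, Oyelaran, Novak, Greco

By rank: Beaumont (Captain); then Takahashi, Salazar, Reyes, Oyelaran and Novak (Engineer); then Greco (Firefighter).
Takahashi, Salazar, Reyes, Oyelaran and Novak all have badge number 684, so the next rule applies.
Among Takahashi, Salazar, Reyes, Oyelaran and Novak, by date of promotion to current rank (earlier first) (reversed rule for this group): Takahashi (14 Dec 2007) before Salazar, Reyes, Oyelaran and Novak (2 Jan 2009).
Among Salazar, Reyes, Oyelaran and Novak, by date of academy graduation (earlier first): Salazar (May 12, 2011) before Reyes (Mar 22, 2014) before Oyelaran (Jul 22, 2016) before Novak (Nov 2, 2017).
Full order: Beaumont, Takahashi, Salazar, Reyes, Oyelaran, Novak, Greco.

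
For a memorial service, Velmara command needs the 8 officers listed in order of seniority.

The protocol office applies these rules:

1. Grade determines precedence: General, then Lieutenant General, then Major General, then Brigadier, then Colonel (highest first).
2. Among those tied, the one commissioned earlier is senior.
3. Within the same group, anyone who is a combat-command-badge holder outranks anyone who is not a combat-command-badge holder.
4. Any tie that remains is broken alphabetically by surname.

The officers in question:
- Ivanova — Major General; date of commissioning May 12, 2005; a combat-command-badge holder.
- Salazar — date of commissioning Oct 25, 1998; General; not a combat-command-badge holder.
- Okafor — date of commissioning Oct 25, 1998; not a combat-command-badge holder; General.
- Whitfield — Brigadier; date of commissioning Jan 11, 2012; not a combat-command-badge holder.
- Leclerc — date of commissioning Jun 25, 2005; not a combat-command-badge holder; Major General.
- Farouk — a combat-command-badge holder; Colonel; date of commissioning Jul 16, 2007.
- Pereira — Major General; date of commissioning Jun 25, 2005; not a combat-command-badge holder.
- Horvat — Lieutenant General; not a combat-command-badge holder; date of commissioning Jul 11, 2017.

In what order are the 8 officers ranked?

Okafor, Salazar, Horvat, Ivanova, Leclerc, Pereira, Whitfield, Farouk

By grade: Okafor and Salazar (General); then Horvat (Lieutenant General); then Ivanova, Leclerc and Pereira (Major General); then Whitfield (Brigadier); then Farouk (Colonel).
Okafor and Salazar both have date of commissioning Oct 25, 1998, so the next rule applies.
Okafor and Salazar are each not a combat-command-badge holder, so the next rule applies.
Among Okafor and Salazar, alphabetically by surname: Okafor before Salazar.
Among Ivanova, Leclerc and Pereira, by date of commissioning (earlier first): Ivanova (May 12, 2005) before Leclerc and Pereira (Jun 25, 2005).
Leclerc and Pereira are each not a combat-command-badge holder, so the next rule applies.
Among Leclerc and Pereira, alphabetically by surname: Leclerc before Pereira.
Full order: Okafor, Salazar, Horvat, Ivanova, Leclerc, Pereira, Whitfield, Farouk.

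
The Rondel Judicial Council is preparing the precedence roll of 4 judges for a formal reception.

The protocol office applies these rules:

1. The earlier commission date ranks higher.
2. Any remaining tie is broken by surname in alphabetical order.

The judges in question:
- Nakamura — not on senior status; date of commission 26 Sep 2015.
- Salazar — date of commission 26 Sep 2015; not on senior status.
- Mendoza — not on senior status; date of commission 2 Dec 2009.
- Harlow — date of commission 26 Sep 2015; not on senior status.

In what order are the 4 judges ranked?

By date of commission (earlier first): Mendoza (2 Dec 2009); then Harlow, Nakamura and Salazar (each 26 Sep 2015).
Among Harlow, Nakamura and Salazar, alphabetically by surname: Harlow before Nakamura before Salazar.
Full order: Mendoza, Harlow, Nakamura, Salazar.

Mendoza, Harlow, Nakamura, Salazar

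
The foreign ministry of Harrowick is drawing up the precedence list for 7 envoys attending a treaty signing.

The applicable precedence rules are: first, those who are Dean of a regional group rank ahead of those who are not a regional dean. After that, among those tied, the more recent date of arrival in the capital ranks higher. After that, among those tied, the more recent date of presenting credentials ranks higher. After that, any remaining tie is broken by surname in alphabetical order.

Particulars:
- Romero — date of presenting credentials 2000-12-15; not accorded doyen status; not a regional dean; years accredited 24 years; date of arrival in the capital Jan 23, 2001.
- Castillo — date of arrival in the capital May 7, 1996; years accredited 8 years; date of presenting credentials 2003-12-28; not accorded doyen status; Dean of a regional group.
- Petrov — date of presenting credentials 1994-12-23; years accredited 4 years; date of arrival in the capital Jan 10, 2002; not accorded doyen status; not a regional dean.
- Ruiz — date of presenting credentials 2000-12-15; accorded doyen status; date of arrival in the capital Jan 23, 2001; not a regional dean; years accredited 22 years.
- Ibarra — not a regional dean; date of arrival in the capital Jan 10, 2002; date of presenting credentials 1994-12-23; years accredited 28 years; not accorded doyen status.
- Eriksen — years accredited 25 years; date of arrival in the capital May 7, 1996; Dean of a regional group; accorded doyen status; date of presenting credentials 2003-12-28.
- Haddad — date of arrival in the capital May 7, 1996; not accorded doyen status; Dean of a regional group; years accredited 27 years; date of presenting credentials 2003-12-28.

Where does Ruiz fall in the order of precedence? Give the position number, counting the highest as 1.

7

By the first rule: Castillo, Eriksen and Haddad (each Dean of a regional group); then Ibarra, Petrov, Romero and Ruiz (each not a regional dean).
Castillo, Eriksen and Haddad all have date of arrival in the capital May 7, 1996, so the next rule applies.
Castillo, Eriksen and Haddad all have date of presenting credentials 2003-12-28, so the next rule applies.
Among Castillo, Eriksen and Haddad, alphabetically by surname: Castillo before Eriksen before Haddad.
Among Ibarra, Petrov, Romero and Ruiz, by date of arrival in the capital (later first): Ibarra and Petrov (Jan 10, 2002) before Romero and Ruiz (Jan 23, 2001).
Ibarra and Petrov both have date of presenting credentials 1994-12-23, so the next rule applies.
Among Ibarra and Petrov, alphabetically by surname: Ibarra before Petrov.
Romero and Ruiz both have date of presenting credentials 2000-12-15, so the next rule applies.
Among Romero and Ruiz, alphabetically by surname: Romero before Ruiz.
Order: Castillo, Eriksen, Haddad, Ibarra, Petrov, Romero, Ruiz. So position 7.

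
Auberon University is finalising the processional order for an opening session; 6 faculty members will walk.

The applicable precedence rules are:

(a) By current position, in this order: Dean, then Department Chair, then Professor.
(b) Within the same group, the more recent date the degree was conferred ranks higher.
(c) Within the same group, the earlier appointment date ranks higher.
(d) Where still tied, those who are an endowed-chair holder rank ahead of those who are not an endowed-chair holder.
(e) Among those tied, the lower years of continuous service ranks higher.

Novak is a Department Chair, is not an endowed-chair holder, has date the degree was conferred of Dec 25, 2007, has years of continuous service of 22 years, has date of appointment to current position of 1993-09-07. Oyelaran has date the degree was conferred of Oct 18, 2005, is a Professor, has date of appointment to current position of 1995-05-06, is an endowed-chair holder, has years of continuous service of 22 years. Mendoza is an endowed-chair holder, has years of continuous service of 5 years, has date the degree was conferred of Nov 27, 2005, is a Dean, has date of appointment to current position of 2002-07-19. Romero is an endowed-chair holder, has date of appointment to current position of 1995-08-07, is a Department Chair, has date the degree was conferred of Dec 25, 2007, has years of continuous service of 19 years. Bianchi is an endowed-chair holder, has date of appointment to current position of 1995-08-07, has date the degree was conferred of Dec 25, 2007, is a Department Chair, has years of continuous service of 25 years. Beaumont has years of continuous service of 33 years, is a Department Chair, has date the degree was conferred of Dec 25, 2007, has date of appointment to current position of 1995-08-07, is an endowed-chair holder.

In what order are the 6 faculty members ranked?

By current position: Mendoza (Dean); then Novak, Romero, Bianchi and Beaumont (Department Chair); then Oyelaran (Professor).
Novak, Romero, Bianchi and Beaumont all have date the degree was conferred Dec 25, 2007, so the next rule applies.
Among Novak, Romero, Bianchi and Beaumont, by date of appointment to current position (earlier first): Novak (1993-09-07) before Romero, Bianchi and Beaumont (1995-08-07).
Romero, Bianchi and Beaumont are each an endowed-chair holder, so the next rule applies.
Among Romero, Bianchi and Beaumont, by years of continuous service (lower first): Romero (19 years) before Bianchi (25 years) before Beaumont (33 years).
Full order: Mendoza, Novak, Romero, Bianchi, Beaumont, Oyelaran.

Mendoza, Novak, Romero, Bianchi, Beaumont, Oyelaran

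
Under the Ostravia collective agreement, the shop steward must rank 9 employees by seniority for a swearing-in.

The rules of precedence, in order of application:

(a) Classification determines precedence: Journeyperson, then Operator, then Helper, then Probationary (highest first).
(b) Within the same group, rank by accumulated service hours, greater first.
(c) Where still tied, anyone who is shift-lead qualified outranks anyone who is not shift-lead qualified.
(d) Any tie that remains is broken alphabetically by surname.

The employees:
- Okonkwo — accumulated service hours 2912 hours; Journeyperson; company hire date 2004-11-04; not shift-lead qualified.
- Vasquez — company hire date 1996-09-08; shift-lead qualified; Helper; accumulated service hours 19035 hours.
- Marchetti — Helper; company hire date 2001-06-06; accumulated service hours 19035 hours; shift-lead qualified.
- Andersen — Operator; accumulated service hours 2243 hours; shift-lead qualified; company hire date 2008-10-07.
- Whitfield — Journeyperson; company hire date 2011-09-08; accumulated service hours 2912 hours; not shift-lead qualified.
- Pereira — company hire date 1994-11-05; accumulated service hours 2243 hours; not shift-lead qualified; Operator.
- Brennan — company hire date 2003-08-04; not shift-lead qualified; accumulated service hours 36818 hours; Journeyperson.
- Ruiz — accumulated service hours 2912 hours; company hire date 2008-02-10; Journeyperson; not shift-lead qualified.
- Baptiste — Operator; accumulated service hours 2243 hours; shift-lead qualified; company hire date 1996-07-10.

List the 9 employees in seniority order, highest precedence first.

Brennan, Okonkwo, Ruiz, Whitfield, Andersen, Baptiste, Pereira, Marchetti, Vasquez

By classification: Brennan, Okonkwo, Ruiz and Whitfield (Journeyperson); then Andersen, Baptiste and Pereira (Operator); then Marchetti and Vasquez (Helper).
Among Brennan, Okonkwo, Ruiz and Whitfield, by accumulated service hours (higher first): Brennan (36818 hours) before Okonkwo, Ruiz and Whitfield (2912 hours).
Okonkwo, Ruiz and Whitfield are each not shift-lead qualified, so the next rule applies.
Among Okonkwo, Ruiz and Whitfield, alphabetically by surname: Okonkwo before Ruiz before Whitfield.
Andersen, Baptiste and Pereira all have accumulated service hours 2243 hours, so the next rule applies.
Among Andersen, Baptiste and Pereira, shift-lead qualified before not shift-lead qualified: Andersen and Baptiste (shift-lead qualified) before Pereira (not shift-lead qualified).
Among Andersen and Baptiste, alphabetically by surname: Andersen before Baptiste.
Marchetti and Vasquez both have accumulated service hours 19035 hours, so the next rule applies.
Marchetti and Vasquez are each shift-lead qualified, so the next rule applies.
Among Marchetti and Vasquez, alphabetically by surname: Marchetti before Vasquez.
Full order: Brennan, Okonkwo, Ruiz, Whitfield, Andersen, Baptiste, Pereira, Marchetti, Vasquez.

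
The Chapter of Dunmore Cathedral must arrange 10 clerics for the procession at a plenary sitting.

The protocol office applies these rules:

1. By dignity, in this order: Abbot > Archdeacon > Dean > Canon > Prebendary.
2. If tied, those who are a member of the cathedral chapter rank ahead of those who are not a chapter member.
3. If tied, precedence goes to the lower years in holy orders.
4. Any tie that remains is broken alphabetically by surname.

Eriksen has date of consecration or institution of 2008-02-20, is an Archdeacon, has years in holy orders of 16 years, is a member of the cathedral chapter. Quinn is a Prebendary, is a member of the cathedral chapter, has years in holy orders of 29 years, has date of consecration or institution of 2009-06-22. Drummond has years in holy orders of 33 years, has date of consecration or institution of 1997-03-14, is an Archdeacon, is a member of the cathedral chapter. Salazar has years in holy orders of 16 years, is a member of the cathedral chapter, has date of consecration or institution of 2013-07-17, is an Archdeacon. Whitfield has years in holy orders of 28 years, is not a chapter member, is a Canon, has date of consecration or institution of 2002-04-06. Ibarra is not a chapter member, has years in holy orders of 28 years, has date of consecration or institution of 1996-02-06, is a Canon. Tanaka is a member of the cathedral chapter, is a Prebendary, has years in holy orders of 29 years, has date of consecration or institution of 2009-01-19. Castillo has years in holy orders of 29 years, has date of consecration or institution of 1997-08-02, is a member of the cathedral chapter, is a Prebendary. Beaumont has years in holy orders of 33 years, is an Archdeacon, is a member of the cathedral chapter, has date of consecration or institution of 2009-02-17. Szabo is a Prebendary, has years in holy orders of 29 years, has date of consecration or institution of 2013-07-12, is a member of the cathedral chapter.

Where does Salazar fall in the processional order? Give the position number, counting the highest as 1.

2

By dignity: Eriksen, Salazar, Beaumont and Drummond (Archdeacon); then Ibarra and Whitfield (Canon); then Castillo, Quinn, Szabo and Tanaka (Prebendary).
Eriksen, Salazar, Beaumont and Drummond are each a member of the cathedral chapter, so the next rule applies.
Among Eriksen, Salazar, Beaumont and Drummond, by years in holy orders (lower first): Eriksen and Salazar (16 years) before Beaumont and Drummond (33 years).
Among Eriksen and Salazar, alphabetically by surname: Eriksen before Salazar.
Among Beaumont and Drummond, alphabetically by surname: Beaumont before Drummond.
Ibarra and Whitfield are each not a chapter member, so the next rule applies.
Ibarra and Whitfield both have years in holy orders 28 years, so the next rule applies.
Among Ibarra and Whitfield, alphabetically by surname: Ibarra before Whitfield.
Castillo, Quinn, Szabo and Tanaka are each a member of the cathedral chapter, so the next rule applies.
Castillo, Quinn, Szabo and Tanaka all have years in holy orders 29 years, so the next rule applies.
Among Castillo, Quinn, Szabo and Tanaka, alphabetically by surname: Castillo before Quinn before Szabo before Tanaka.
Order: Eriksen, Salazar, Beaumont, Drummond, Ibarra, Whitfield, Castillo, Quinn, Szabo, Tanaka. So position 2.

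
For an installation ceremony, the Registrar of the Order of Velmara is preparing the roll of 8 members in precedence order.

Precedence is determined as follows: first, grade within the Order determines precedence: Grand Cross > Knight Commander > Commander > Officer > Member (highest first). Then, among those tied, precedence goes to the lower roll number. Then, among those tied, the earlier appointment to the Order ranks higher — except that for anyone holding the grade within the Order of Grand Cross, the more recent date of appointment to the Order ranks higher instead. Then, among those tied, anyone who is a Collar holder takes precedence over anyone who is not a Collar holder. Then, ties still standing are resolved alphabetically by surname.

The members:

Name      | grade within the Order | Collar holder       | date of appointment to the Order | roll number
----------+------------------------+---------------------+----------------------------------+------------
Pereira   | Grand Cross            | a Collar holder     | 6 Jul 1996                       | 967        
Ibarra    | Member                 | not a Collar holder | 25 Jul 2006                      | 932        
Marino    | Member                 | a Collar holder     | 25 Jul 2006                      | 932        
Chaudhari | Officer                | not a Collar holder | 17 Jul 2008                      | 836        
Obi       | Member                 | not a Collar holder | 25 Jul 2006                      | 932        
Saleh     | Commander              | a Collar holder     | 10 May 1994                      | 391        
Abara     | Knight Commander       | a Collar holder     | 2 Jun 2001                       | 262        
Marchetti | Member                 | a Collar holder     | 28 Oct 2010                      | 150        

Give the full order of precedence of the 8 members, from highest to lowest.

By grade within the Order: Pereira (Grand Cross); then Abara (Knight Commander); then Saleh (Commander); then Chaudhari (Officer); then Marchetti, Marino, Ibarra and Obi (Member).
Among Marchetti, Marino, Ibarra and Obi, by roll number (lower first): Marchetti (150) before Marino, Ibarra and Obi (932).
Marino, Ibarra and Obi all have date of appointment to the Order 25 Jul 2006, so the next rule applies.
Among Marino, Ibarra and Obi, a Collar holder before not a Collar holder: Marino (a Collar holder) before Ibarra and Obi (not a Collar holder).
Among Ibarra and Obi, alphabetically by surname: Ibarra before Obi.
Full order: Pereira, Abara, Saleh, Chaudhari, Marchetti, Marino, Ibarra, Obi.

Pereira, Abara, Saleh, Chaudhari, Marchetti, Marino, Ibarra, Obi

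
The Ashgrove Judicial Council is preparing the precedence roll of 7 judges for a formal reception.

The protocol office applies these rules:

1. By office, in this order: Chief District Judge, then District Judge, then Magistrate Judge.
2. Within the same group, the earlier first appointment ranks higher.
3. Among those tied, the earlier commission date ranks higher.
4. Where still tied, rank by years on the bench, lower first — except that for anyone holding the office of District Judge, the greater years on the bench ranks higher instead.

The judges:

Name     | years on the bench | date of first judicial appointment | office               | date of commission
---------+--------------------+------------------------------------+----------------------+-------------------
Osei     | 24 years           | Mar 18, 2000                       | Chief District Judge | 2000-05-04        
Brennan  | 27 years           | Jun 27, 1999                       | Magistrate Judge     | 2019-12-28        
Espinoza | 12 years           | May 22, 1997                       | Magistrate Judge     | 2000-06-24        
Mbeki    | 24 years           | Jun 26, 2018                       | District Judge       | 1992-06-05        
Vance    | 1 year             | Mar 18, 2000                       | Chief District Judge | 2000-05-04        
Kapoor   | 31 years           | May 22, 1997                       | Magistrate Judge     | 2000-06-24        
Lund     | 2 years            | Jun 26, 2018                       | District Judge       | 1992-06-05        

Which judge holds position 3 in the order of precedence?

By office: Vance and Osei (Chief District Judge); then Mbeki and Lund (District Judge); then Espinoza, Kapoor and Brennan (Magistrate Judge).
Vance and Osei both have date of first judicial appointment Mar 18, 2000, so the next rule applies.
Vance and Osei both have date of commission 2000-05-04, so the next rule applies.
Among Vance and Osei, by years on the bench (lower first): Vance (1 year) before Osei (24 years).
Mbeki and Lund both have date of first judicial appointment Jun 26, 2018, so the next rule applies.
Mbeki and Lund both have date of commission 1992-06-05, so the next rule applies.
Among Mbeki and Lund, by years on the bench (higher first) (reversed rule for this group): Mbeki (24 years) before Lund (2 years).
Among Espinoza, Kapoor and Brennan, by date of first judicial appointment (earlier first): Espinoza and Kapoor (May 22, 1997) before Brennan (Jun 27, 1999).
Espinoza and Kapoor both have date of commission 2000-06-24, so the next rule applies.
Among Espinoza and Kapoor, by years on the bench (lower first): Espinoza (12 years) before Kapoor (31 years).
Order: Vance, Osei, Mbeki, Lund, Espinoza, Kapoor, Brennan.

Mbeki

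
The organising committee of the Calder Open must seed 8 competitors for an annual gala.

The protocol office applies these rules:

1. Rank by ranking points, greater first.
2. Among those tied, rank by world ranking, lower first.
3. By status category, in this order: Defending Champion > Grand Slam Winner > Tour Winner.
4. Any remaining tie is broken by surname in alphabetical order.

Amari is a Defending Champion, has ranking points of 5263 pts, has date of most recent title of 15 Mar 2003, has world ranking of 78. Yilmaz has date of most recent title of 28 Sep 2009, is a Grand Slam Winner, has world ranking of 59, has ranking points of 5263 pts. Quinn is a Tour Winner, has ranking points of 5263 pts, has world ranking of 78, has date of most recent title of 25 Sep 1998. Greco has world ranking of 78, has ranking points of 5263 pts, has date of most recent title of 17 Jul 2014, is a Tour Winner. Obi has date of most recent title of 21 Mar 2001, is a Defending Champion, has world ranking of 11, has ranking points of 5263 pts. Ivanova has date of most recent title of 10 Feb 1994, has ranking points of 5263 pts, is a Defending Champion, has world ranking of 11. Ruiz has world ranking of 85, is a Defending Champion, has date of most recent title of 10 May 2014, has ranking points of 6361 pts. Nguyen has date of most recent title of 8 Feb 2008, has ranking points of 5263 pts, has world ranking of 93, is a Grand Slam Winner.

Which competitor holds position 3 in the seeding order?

Obi

By ranking points (higher first): Ruiz (6361 pts); then Ivanova, Obi, Yilmaz, Amari, Greco, Quinn and Nguyen (each 5263 pts).
Among Ivanova, Obi, Yilmaz, Amari, Greco, Quinn and Nguyen, by world ranking (lower first): Ivanova and Obi (11) before Yilmaz (59) before Amari, Greco and Quinn (78) before Nguyen (93).
Ivanova and Obi are each Defending Champion, so the next rule applies.
Among Ivanova and Obi, alphabetically by surname: Ivanova before Obi.
Among Amari, Greco and Quinn, by status category: Amari (Defending Champion) before Greco and Quinn (Tour Winner).
Among Greco and Quinn, alphabetically by surname: Greco before Quinn.
Order: Ruiz, Ivanova, Obi, Yilmaz, Amari, Greco, Quinn, Nguyen.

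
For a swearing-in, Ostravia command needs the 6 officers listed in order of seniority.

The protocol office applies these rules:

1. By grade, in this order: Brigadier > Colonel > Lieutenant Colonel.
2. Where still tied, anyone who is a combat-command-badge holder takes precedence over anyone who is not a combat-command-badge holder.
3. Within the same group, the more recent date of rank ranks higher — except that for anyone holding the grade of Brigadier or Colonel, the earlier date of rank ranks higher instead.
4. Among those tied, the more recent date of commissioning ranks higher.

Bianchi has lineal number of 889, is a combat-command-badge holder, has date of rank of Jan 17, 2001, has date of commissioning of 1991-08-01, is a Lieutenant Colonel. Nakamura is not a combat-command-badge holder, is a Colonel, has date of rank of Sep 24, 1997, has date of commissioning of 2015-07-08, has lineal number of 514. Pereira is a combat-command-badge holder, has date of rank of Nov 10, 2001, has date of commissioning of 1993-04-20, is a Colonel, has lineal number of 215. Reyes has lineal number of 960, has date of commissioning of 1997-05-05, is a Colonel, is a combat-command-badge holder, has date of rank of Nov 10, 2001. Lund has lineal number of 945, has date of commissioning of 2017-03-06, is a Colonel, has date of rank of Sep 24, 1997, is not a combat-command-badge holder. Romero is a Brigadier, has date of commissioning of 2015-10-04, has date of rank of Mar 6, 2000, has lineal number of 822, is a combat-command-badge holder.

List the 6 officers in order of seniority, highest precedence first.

By grade: Romero (Brigadier); then Reyes, Pereira, Lund and Nakamura (Colonel); then Bianchi (Lieutenant Colonel).
Among Reyes, Pereira, Lund and Nakamura, a combat-command-badge holder before not a combat-command-badge holder: Reyes and Pereira (a combat-command-badge holder) before Lund and Nakamura (not a combat-command-badge holder).
Reyes and Pereira both have date of rank Nov 10, 2001, so the next rule applies.
Among Reyes and Pereira, by date of commissioning (later first): Reyes (1997-05-05) before Pereira (1993-04-20).
Lund and Nakamura both have date of rank Sep 24, 1997, so the next rule applies.
Among Lund and Nakamura, by date of commissioning (later first): Lund (2017-03-06) before Nakamura (2015-07-08).
Full order: Romero, Reyes, Pereira, Lund, Nakamura, Bianchi.

Romero, Reyes, Pereira, Lund, Nakamura, Bianchi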